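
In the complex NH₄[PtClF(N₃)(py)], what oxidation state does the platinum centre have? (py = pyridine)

1 ammonium outside the brackets (+1 each) → the complex ion is 1−.
Ligand charges: 1×Cl = -1; 1×F = -1; 1×py neutral; 1×N3 = -1; sum -3.
Pt + (-3) = 1− ⇒ Pt is +2.

+2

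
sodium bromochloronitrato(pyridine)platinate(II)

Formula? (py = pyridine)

Na[PtBrCl(NO3)(py)]

Ligands: 1 nitrato (NO3, -1), 1 chloro (Cl, -1), 1 bromo (Br, -1), 1 pyridine (py, neutral). Ligand charge sum = -3.
With Pt in oxidation state +2, the complex ion is [Pt...]^1−.
Charge balance with sodium (+1) requires 1 complex ion per 1 sodium.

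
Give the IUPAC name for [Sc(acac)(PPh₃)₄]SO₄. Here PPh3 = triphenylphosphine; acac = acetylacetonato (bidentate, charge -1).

The 1 sulfate counter-ion carries a total charge of -2, so each complex ion is 2+.
Ligand charges: 4×triphenylphosphine (neutral), 1×acetylacetonato (-1 each); total -1. So Sc + (-1) = 2+, giving Sc = +3.
Ligands are named alphabetically: acetylacetonato before triphenylphosphine.

(acetylacetonato)tetrakis(triphenylphosphine)scandium(III) sulfate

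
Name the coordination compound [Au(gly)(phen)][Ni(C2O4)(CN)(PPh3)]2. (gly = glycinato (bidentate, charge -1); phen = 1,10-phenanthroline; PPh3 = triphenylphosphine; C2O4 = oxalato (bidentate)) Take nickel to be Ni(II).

(glycinato)(1,10-phenanthroline)gold(III) cyanooxalato(triphenylphosphine)nickelate(II)

Ni is given as +2; the anion's ligand charges sum to -3, so the complex anion is 1−.
With 2 anions per cation, the cation must be 2×1 = 2+.
Cation: ligand charges sum to -1; for the ion to be 2+, Au = +3.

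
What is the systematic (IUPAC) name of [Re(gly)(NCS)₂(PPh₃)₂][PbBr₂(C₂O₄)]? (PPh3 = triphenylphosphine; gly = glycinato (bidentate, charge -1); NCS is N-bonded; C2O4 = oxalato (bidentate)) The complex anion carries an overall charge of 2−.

(glycinato)diisothiocyanatobis(triphenylphosphine)rhenium(V) dibromooxalatoplumbate(II)

The complex anion is given as 2−; its ligand charges sum to -4, so Pb = +2.
A 1:1 salt means the cation carries the equal and opposite charge, 2+.
Cation: ligand charges sum to -3; for the ion to be 2+, Re = +5.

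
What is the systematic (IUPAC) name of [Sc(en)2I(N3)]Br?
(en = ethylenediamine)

The 1 bromide counter-ion carries a total charge of -1, so each complex ion is 1+.
Ligand charges: 2×ethylenediamine (neutral), 1×iodo (-1 each), 1×azido (-1 each); total -2. So Sc + (-2) = 1+, giving Sc = +3.
Ligands are named alphabetically: azido before ethylenediamine before iodo.

azidobis(ethylenediamine)iodoscandium(III) bromide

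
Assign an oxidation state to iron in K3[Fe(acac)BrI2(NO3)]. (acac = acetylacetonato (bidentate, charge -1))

3 potassium outside the brackets (+1 each) → the complex ion is 3−.
Ligand charges: 1×Br = -1; 1×NO3 = -1; 2×I = -2; 1×acac = -1; sum -5.
Fe + (-5) = 3− ⇒ Fe is +2.

+2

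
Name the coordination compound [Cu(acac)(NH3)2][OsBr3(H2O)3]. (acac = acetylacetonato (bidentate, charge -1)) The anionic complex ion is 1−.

Both ions are complex: the cation is named first with the plain metal name, the anion second with the -ate form; each ion's ligands are alphabetised independently.
The complex anion is given as 1−; its ligand charges sum to -3, so Os = +2.
A 1:1 salt means the cation carries the equal and opposite charge, 1+.
Cation: ligand charges sum to -1; for the ion to be 1+, Cu = +2.

(acetylacetonato)diamminecopper(II) triaquatribromoosmate(II)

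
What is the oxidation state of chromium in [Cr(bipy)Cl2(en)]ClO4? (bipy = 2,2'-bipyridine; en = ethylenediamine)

+3

1 perchlorate outside the brackets (-1 each) → the complex ion is 1+.
Ligand charges: 1×bipy neutral; 1×en neutral; 2×Cl = -2; sum -2.
Cr + (-2) = 1+ ⇒ Cr is +3.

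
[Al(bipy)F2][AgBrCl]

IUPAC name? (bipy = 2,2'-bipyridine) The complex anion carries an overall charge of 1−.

(2,2'-bipyridine)difluoroaluminium(III) bromochloroargentate(I)

Both ions are complex: the cation is named first with the plain metal name, the anion second with the -ate form; each ion's ligands are alphabetised independently.
The complex anion is given as 1−; its ligand charges sum to -2, so Ag = +1.
A 1:1 salt means the cation carries the equal and opposite charge, 1+.
Cation: ligand charges sum to -2; for the ion to be 1+, Al = +3.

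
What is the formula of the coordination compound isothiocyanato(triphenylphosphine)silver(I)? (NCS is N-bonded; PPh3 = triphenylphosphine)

[Ag(NCS)(PPh3)]

Ligands: 1 isothiocyanato (NCS, -1), 1 triphenylphosphine (PPh3, neutral). Ligand charge sum = -1.
With Ag in oxidation state +1, the complex ion is [Ag...].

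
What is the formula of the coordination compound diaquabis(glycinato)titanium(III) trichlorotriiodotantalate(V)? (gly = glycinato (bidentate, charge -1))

Cation [Ti…]: ligand charges -2, Ti(III) ⇒ ion charge 1+.
Anion [Ta…]: ligand charges -6, Ta(V) ⇒ ion charge 1−.
One 1+ cation balances one 1− anion.

[Ti(gly)2(H2O)2][TaCl3I3]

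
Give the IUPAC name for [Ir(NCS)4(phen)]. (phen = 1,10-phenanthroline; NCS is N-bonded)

There is no counter-ion, so the complex is neutral overall.
Ligand charges: 1×1,10-phenanthroline (neutral), 4×isothiocyanato (-1 each); total -4. So Ir + (-4) = 0, giving Ir = +4.
Ligands are named alphabetically: isothiocyanato before phenanthroline.

tetraisothiocyanato(1,10-phenanthroline)iridium(IV)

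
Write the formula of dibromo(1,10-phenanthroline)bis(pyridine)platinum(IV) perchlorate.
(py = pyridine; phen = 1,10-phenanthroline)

Ligands: 2 bromo (Br, -1), 2 pyridine (py, neutral), 1 1,10-phenanthroline (phen, neutral). Ligand charge sum = -2.
Charge balance with perchlorate (-1) requires 1 complex ion per 2 perchlorate.

[PtBr2(phen)(py)2](ClO4)2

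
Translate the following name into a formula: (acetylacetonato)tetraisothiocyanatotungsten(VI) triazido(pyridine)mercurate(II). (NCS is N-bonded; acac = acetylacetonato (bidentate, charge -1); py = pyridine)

[W(acac)(NCS)4][Hg(N3)3(py)]

Cation [W…]: ligand charges -5, W(VI) ⇒ ion charge 1+.
Anion [Hg…]: ligand charges -3, Hg(II) ⇒ ion charge 1−.
One 1+ cation balances one 1− anion.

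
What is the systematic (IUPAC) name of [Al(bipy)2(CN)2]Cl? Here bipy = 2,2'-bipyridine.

bis(2,2'-bipyridine)dicyanoaluminium(III) chloride

The 1 chloride counter-ion carries a total charge of -1, so each complex ion is 1+.
Ligand charges: 2×cyano (-1 each), 2×2,2'-bipyridine (neutral); total -2. So Al + (-2) = 1+, giving Al = +3.
Ligands are named alphabetically: bipyridine before cyano.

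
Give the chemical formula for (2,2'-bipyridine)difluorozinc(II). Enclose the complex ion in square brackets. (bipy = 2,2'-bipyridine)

Ligands: 1 2,2'-bipyridine (bipy, neutral), 2 fluoro (F, -1). Ligand charge sum = -2.
With Zn in oxidation state +2, the complex ion is [Zn...].

[Zn(bipy)F2]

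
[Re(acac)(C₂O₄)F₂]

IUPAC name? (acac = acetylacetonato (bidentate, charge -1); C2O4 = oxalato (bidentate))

There is no counter-ion, so the complex is neutral overall.
Ligand charges: 2×fluoro (-1 each), 1×acetylacetonato (-1 each), 1×oxalato (-2 each); total -5. So Re + (-5) = 0, giving Re = +5.
Ligands are named alphabetically: acetylacetonato before fluoro before oxalato.

(acetylacetonato)difluorooxalatorhenium(V)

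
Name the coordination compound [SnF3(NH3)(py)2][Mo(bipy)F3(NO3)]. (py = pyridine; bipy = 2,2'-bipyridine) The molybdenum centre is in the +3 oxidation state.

amminetrifluorobis(pyridine)tin(IV) (2,2'-bipyridine)trifluoronitratomolybdate(III)

Mo is given as +3; the anion's ligand charges sum to -4, so the complex anion is 1−.
A 1:1 salt means the cation carries the equal and opposite charge, 1+.
Cation: ligand charges sum to -3; for the ion to be 1+, Sn = +4.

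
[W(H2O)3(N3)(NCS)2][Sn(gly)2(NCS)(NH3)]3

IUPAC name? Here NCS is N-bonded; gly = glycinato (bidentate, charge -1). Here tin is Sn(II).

triaquaazidodiisothiocyanatotungsten(VI) amminebis(glycinato)isothiocyanatostannate(II)

Both ions are complex: the cation is named first with the plain metal name, the anion second with the -ate form; each ion's ligands are alphabetised independently.
Sn is given as +2; the anion's ligand charges sum to -3, so the complex anion is 1−.
With 3 anions per cation, the cation must be 3×1 = 3+.
Cation: ligand charges sum to -3; for the ion to be 3+, W = +6.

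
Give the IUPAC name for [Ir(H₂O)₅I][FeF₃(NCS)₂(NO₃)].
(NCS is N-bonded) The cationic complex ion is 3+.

The complex cation is given as 3+; its ligand charges sum to -1, so Ir = +4.
A 1:1 salt means the anion carries the equal and opposite charge, 3−.
Anion: ligand charges sum to -6; for the ion to be 3−, Fe = +3.

pentaaquaiodoiridium(IV) trifluorodiisothiocyanatonitratoferrate(III)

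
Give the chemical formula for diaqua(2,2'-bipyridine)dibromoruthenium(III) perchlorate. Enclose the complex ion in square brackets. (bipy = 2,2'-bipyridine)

Ligands: 1 2,2'-bipyridine (bipy, neutral), 2 aqua (H2O, neutral), 2 bromo (Br, -1). Ligand charge sum = -2.
With Ru in oxidation state +3, the complex ion is [Ru...]^1+.
Charge balance with perchlorate (-1) requires 1 complex ion per 1 perchlorate.

[Ru(bipy)Br2(H2O)2]ClO4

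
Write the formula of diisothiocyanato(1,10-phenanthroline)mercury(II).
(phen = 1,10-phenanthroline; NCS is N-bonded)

[Hg(NCS)2(phen)]

Ligands: 1 1,10-phenanthroline (phen, neutral), 2 isothiocyanato (NCS, -1). Ligand charge sum = -2.
With Hg in oxidation state +2, the complex ion is [Hg...].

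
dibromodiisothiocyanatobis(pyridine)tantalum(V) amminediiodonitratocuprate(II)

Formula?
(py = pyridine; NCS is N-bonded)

Cation [Ta…]: ligand charges -4, Ta(V) ⇒ ion charge 1+.
Anion [Cu…]: ligand charges -3, Cu(II) ⇒ ion charge 1−.
One 1+ cation balances one 1− anion.

[TaBr2(NCS)2(py)2][CuI2(NH3)(NO3)]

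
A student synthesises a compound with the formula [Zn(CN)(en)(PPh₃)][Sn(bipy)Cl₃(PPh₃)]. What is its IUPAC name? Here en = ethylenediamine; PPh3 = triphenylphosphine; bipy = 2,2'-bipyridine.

Zinc is always +2 in its complexes; the cation's ligand charges sum to -1, so the complex cation is 1+.
A 1:1 salt means the anion carries the equal and opposite charge, 1−.
Anion: ligand charges sum to -3; for the ion to be 1−, Sn = +2.

cyano(ethylenediamine)(triphenylphosphine)zinc(II) (2,2'-bipyridine)trichloro(triphenylphosphine)stannate(II)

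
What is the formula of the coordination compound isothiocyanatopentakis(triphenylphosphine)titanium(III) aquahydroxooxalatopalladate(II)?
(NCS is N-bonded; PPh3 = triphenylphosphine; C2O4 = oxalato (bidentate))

Cation [Ti…]: ligand charges -1, Ti(III) ⇒ ion charge 2+.
Anion [Pd…]: ligand charges -3, Pd(II) ⇒ ion charge 1−.
One 2+ cation requires 2 of the 1− anion.

[Ti(NCS)(PPh3)5][Pd(C2O4)(H2O)(OH)]2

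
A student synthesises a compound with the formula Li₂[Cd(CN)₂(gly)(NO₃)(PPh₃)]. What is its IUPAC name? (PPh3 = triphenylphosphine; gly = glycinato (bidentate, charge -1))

The 2 lithium counter-ions carry a total charge of +2, so each complex ion is 2−.
Ligand charges: 1×triphenylphosphine (neutral), 1×glycinato (-1 each), 2×cyano (-1 each), 1×nitrato (-1 each); total -4. So Cd + (-4) = 2−, giving Cd = +2.
Ligands are named alphabetically: cyano before glycinato before nitrato before triphenylphosphine.
The complex ion is anionic, so cadmium takes the -ate form cadmate(II).

lithium dicyano(glycinato)nitrato(triphenylphosphine)cadmate(II)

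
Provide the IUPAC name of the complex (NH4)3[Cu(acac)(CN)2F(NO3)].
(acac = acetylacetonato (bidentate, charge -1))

The 3 ammonium counter-ions carry a total charge of +3, so each complex ion is 3−.
Ligand charges: 2×cyano (-1 each), 1×nitrato (-1 each), 1×fluoro (-1 each), 1×acetylacetonato (-1 each); total -5. So Cu + (-5) = 3−, giving Cu = +2.
The complex ion is anionic, so copper takes the -ate form cuprate(II).

ammonium (acetylacetonato)dicyanofluoronitratocuprate(II)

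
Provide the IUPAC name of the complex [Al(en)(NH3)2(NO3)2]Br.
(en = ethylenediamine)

diammine(ethylenediamine)dinitratoaluminium(III) bromide

The 1 bromide counter-ion carries a total charge of -1, so each complex ion is 1+.
Ligand charges: 2×ammine (neutral), 2×nitrato (-1 each), 1×ethylenediamine (neutral); total -2. So Al + (-2) = 1+, giving Al = +3.
Ligands are named alphabetically: ammine before ethylenediamine before nitrato.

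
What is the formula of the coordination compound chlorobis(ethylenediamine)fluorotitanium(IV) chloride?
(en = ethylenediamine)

[TiCl(en)2F]Cl2

Ligands: 1 fluoro (F, -1), 1 chloro (Cl, -1), 2 ethylenediamine (en, neutral). Ligand charge sum = -2.
With Ti in oxidation state +4, the complex ion is [Ti...]^2+.
Charge balance with chloride (-1) requires 1 complex ion per 2 chloride.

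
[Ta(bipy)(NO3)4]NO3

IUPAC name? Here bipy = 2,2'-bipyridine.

The 1 nitrate counter-ion carries a total charge of -1, so each complex ion is 1+.
Ligand charges: 1×2,2'-bipyridine (neutral), 4×nitrato (-1 each); total -4. So Ta + (-4) = 1+, giving Ta = +5.
Ligands are named alphabetically: bipyridine before nitrato.

(2,2'-bipyridine)tetranitratotantalum(V) nitrate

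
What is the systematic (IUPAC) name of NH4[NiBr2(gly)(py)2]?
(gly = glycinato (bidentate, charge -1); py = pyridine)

ammonium dibromo(glycinato)bis(pyridine)nickelate(II)

The 1 ammonium counter-ion carries a total charge of +1, so each complex ion is 1−.
Ligand charges: 1×glycinato (-1 each), 2×bromo (-1 each), 2×pyridine (neutral); total -3. So Ni + (-3) = 1−, giving Ni = +2.
The complex ion is anionic, so nickel takes the -ate form nickelate(II).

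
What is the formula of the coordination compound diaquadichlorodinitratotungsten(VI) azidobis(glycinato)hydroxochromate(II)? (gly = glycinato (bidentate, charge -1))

[WCl2(H2O)2(NO3)2][Cr(gly)2(N3)(OH)]

Cation [W…]: ligand charges -4, W(VI) ⇒ ion charge 2+.
Anion [Cr…]: ligand charges -4, Cr(II) ⇒ ion charge 2−.
One 2+ cation balances one 2− anion.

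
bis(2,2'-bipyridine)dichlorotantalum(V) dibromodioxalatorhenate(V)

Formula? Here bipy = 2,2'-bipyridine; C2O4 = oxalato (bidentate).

[Ta(bipy)2Cl2][ReBr2(C2O4)2]3

Cation [Ta…]: ligand charges -2, Ta(V) ⇒ ion charge 3+.
Anion [Re…]: ligand charges -6, Re(V) ⇒ ion charge 1−.
One 3+ cation requires 3 of the 1− anion.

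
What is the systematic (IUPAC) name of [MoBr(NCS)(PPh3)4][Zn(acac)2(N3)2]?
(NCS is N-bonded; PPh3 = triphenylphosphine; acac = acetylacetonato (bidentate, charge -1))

Both ions are complex: the cation is named first with the plain metal name, the anion second with the -ate form; each ion's ligands are alphabetised independently.
Zinc is always +2 in its complexes; the anion's ligand charges sum to -4, so the complex anion is 2−.
A 1:1 salt means the cation carries the equal and opposite charge, 2+.
Cation: ligand charges sum to -2; for the ion to be 2+, Mo = +4.

bromoisothiocyanatotetrakis(triphenylphosphine)molybdenum(IV) bis(acetylacetonato)diazidozincate(II)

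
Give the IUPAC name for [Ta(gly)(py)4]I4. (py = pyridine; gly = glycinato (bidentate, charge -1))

(glycinato)tetrakis(pyridine)tantalum(V) iodide

The 4 iodide counter-ions carry a total charge of -4, so each complex ion is 4+.
Ligand charges: 4×pyridine (neutral), 1×glycinato (-1 each); total -1. So Ta + (-1) = 4+, giving Ta = +5.
Ligands are named alphabetically: glycinato before pyridine.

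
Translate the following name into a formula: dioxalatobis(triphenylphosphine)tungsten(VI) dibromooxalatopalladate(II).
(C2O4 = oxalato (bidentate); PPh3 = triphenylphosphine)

Cation [W…]: ligand charges -4, W(VI) ⇒ ion charge 2+.
Anion [Pd…]: ligand charges -4, Pd(II) ⇒ ion charge 2−.
One 2+ cation balances one 2− anion.

[W(C2O4)2(PPh3)2][PdBr2(C2O4)]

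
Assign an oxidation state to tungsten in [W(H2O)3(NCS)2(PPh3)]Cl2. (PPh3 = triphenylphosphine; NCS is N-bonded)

2 chloride outside the brackets (-1 each) → the complex ion is 2+.
Ligand charges: 1×PPh3 neutral; 2×NCS = -2; 3×H2O neutral; sum -2.
W + (-2) = 2+ ⇒ W is +4.

+4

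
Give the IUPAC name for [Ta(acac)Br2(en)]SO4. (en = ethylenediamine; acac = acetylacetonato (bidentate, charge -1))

The 1 sulfate counter-ion carries a total charge of -2, so each complex ion is 2+.
Ligand charges: 2×bromo (-1 each), 1×ethylenediamine (neutral), 1×acetylacetonato (-1 each); total -3. So Ta + (-3) = 2+, giving Ta = +5.
Ligands are named alphabetically: acetylacetonato before bromo before ethylenediamine.

(acetylacetonato)dibromo(ethylenediamine)tantalum(V) sulfate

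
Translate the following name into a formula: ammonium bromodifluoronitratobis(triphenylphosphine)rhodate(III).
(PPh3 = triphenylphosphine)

Ligands: 1 nitrato (NO3, -1), 2 triphenylphosphine (PPh3, neutral), 2 fluoro (F, -1), 1 bromo (Br, -1). Ligand charge sum = -4.
With Rh in oxidation state +3, the complex ion is [Rh...]^1−.
Charge balance with ammonium (+1) requires 1 complex ion per 1 ammonium.

NH4[RhBrF2(NO3)(PPh3)2]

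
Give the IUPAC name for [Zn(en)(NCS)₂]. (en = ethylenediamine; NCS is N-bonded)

(ethylenediamine)diisothiocyanatozinc(II)

There is no counter-ion, so the complex is neutral overall.
Ligand charges: 1×ethylenediamine (neutral), 2×isothiocyanato (-1 each); total -2. So Zn + (-2) = 0, giving Zn = +2.
Ligands are named alphabetically: ethylenediamine before isothiocyanato.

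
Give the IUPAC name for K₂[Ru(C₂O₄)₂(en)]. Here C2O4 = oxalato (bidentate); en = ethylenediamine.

potassium (ethylenediamine)dioxalatoruthenate(II)

The 2 potassium counter-ions carry a total charge of +2, so each complex ion is 2−.
Ligand charges: 2×oxalato (-2 each), 1×ethylenediamine (neutral); total -4. So Ru + (-4) = 2−, giving Ru = +2.
Ligands are named alphabetically: ethylenediamine before oxalato.
The complex ion is anionic, so ruthenium takes the -ate form ruthenate(II).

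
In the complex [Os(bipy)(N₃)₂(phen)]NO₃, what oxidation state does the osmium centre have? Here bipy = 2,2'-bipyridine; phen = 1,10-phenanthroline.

1 nitrate outside the brackets (-1 each) → the complex ion is 1+.
Ligand charges: 1×bipy neutral; 1×phen neutral; 2×N3 = -2; sum -2.
Os + (-2) = 1+ ⇒ Os is +3.

+3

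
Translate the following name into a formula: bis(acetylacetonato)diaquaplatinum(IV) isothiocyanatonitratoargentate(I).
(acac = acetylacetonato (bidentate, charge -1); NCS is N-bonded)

[Pt(acac)2(H2O)2][Ag(NCS)(NO3)]2

Cation [Pt…]: ligand charges -2, Pt(IV) ⇒ ion charge 2+.
Anion [Ag…]: ligand charges -2, Ag(I) ⇒ ion charge 1−.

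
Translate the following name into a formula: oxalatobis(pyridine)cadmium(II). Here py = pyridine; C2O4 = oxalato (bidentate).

Ligands: 2 pyridine (py, neutral), 1 oxalato (C2O4, -2). Ligand charge sum = -2.
With Cd in oxidation state +2, the complex ion is [Cd...].

[Cd(C2O4)(py)2]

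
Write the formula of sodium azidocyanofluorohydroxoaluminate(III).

Ligands: 1 fluoro (F, -1), 1 azido (N3, -1), 1 hydroxo (OH, -1), 1 cyano (CN, -1). Ligand charge sum = -4.
Charge balance with sodium (+1) requires 1 complex ion per 1 sodium.

Na[Al(CN)F(N3)(OH)]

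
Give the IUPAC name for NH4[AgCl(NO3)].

ammonium chloronitratoargentate(I)

The 1 ammonium counter-ion carries a total charge of +1, so each complex ion is 1−.
Ligand charges: 1×nitrato (-1 each), 1×chloro (-1 each); total -2. So Ag + (-2) = 1−, giving Ag = +1.
Ligands are named alphabetically: chloro before nitrato.
The complex ion is anionic, so silver takes the -ate form argentate(I).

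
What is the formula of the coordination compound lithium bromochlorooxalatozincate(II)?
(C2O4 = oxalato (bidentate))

Ligands: 1 chloro (Cl, -1), 1 oxalato (C2O4, -2), 1 bromo (Br, -1). Ligand charge sum = -4.
With Zn in oxidation state +2, the complex ion is [Zn...]^2−.
Charge balance with lithium (+1) requires 1 complex ion per 2 lithium.

Li2[ZnBr(C2O4)Cl]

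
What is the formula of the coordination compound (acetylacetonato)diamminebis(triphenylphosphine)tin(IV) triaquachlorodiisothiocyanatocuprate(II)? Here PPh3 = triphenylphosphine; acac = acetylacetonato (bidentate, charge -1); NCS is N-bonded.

Cation [Sn…]: ligand charges -1, Sn(IV) ⇒ ion charge 3+.
Anion [Cu…]: ligand charges -3, Cu(II) ⇒ ion charge 1−.
One 3+ cation requires 3 of the 1− anion.

[Sn(acac)(NH3)2(PPh3)2][CuCl(H2O)3(NCS)2]3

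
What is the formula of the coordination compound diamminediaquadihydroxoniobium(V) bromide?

Ligands: 2 aqua (H2O, neutral), 2 hydroxo (OH, -1), 2 ammine (NH3, neutral). Ligand charge sum = -2.
With Nb in oxidation state +5, the complex ion is [Nb...]^3+.
Charge balance with bromide (-1) requires 1 complex ion per 3 bromide.

[Nb(H2O)2(NH3)2(OH)2]Br3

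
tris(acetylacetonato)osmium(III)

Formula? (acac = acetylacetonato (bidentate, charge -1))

[Os(acac)3]

Ligands: 3 acetylacetonato (acac, -1). Ligand charge sum = -3.
With Os in oxidation state +3, the complex ion is [Os...].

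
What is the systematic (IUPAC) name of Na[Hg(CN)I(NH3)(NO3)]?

sodium amminecyanoiodonitratomercurate(II)

The 1 sodium counter-ion carries a total charge of +1, so each complex ion is 1−.
Ligand charges: 1×nitrato (-1 each), 1×cyano (-1 each), 1×iodo (-1 each), 1×ammine (neutral); total -3. So Hg + (-3) = 1−, giving Hg = +2.
The complex ion is anionic, so mercury takes the -ate form mercurate(II).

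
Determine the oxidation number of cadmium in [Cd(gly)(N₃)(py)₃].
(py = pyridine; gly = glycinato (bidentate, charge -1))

No counter-ion: the bracketed complex is neutral.
Ligand charges: 3×py neutral; 1×gly = -1; 1×N3 = -1; sum -2.
Cd + (-2) = 0 ⇒ Cd is +2.

+2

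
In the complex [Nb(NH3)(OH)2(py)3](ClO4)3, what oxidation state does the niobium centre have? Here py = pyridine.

+5

3 perchlorate outside the brackets (-1 each) → the complex ion is 3+.
Ligand charges: 3×py neutral; 1×NH3 neutral; 2×OH = -2; sum -2.
Nb + (-2) = 3+ ⇒ Nb is +5.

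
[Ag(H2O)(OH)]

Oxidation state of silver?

No counter-ion: the bracketed complex is neutral.
Ligand charges: 1×OH = -1; 1×H2O neutral; sum -1.
Ag + (-1) = 0 ⇒ Ag is +1.

+1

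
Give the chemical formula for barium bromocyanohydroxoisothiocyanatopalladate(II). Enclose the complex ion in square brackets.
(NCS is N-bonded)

Ba[PdBr(CN)(NCS)(OH)]

Ligands: 1 bromo (Br, -1), 1 hydroxo (OH, -1), 1 isothiocyanato (NCS, -1), 1 cyano (CN, -1). Ligand charge sum = -4.
Charge balance with barium (+2) requires 1 complex ion per 1 barium.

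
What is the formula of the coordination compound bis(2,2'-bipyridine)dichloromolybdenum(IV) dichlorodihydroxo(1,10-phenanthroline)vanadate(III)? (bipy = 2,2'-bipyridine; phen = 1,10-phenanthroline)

[Mo(bipy)2Cl2][VCl2(OH)2(phen)]2

Cation [Mo…]: ligand charges -2, Mo(IV) ⇒ ion charge 2+.
Anion [V…]: ligand charges -4, V(III) ⇒ ion charge 1−.
One 2+ cation requires 2 of the 1− anion.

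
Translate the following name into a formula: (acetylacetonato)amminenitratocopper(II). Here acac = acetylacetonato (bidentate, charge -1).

Ligands: 1 acetylacetonato (acac, -1), 1 nitrato (NO3, -1), 1 ammine (NH3, neutral). Ligand charge sum = -2.
With Cu in oxidation state +2, the complex ion is [Cu...].

[Cu(acac)(NH3)(NO3)]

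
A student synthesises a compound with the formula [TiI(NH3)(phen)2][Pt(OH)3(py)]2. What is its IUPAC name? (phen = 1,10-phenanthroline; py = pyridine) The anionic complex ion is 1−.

Both ions are complex: the cation is named first with the plain metal name, the anion second with the -ate form; each ion's ligands are alphabetised independently.
The complex anion is given as 1−; its ligand charges sum to -3, so Pt = +2.
With 2 anions per cation, the cation must be 2×1 = 2+.
Cation: ligand charges sum to -1; for the ion to be 2+, Ti = +3.

ammineiodobis(1,10-phenanthroline)titanium(III) trihydroxo(pyridine)platinate(II)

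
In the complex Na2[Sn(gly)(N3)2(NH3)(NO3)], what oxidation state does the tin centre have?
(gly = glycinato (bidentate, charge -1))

2 sodium outside the brackets (+1 each) → the complex ion is 2−.
Ligand charges: 2×N3 = -2; 1×gly = -1; 1×NH3 neutral; 1×NO3 = -1; sum -4.
Sn + (-4) = 2− ⇒ Sn is +2.

+2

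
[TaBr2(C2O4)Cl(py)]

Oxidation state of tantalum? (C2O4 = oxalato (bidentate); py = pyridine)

No counter-ion: the bracketed complex is neutral.
Ligand charges: 1×C2O4 = -2; 2×Br = -2; 1×Cl = -1; 1×py neutral; sum -5.
Ta + (-5) = 0 ⇒ Ta is +5.

+5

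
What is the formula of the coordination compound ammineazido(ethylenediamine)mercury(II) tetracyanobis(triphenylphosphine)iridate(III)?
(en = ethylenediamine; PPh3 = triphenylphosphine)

[Hg(en)(N3)(NH3)][Ir(CN)4(PPh3)2]

Cation [Hg…]: ligand charges -1, Hg(II) ⇒ ion charge 1+.
Anion [Ir…]: ligand charges -4, Ir(III) ⇒ ion charge 1−.
One 1+ cation balances one 1− anion.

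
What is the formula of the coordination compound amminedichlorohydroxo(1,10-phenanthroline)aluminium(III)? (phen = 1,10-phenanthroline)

[AlCl2(NH3)(OH)(phen)]

Ligands: 1 hydroxo (OH, -1), 1 ammine (NH3, neutral), 1 1,10-phenanthroline (phen, neutral), 2 chloro (Cl, -1). Ligand charge sum = -3.
With Al in oxidation state +3, the complex ion is [Al...].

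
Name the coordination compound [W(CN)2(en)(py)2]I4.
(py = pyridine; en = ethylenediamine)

dicyano(ethylenediamine)bis(pyridine)tungsten(VI) iodide

The 4 iodide counter-ions carry a total charge of -4, so each complex ion is 4+.
Ligand charges: 2×pyridine (neutral), 1×ethylenediamine (neutral), 2×cyano (-1 each); total -2. So W + (-2) = 4+, giving W = +6.
Ligands are named alphabetically: cyano before ethylenediamine before pyridine.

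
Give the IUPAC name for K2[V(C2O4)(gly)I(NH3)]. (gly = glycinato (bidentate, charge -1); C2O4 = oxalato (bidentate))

potassium ammine(glycinato)iodooxalatovanadate(II)

The 2 potassium counter-ions carry a total charge of +2, so each complex ion is 2−.
Ligand charges: 1×ammine (neutral), 1×glycinato (-1 each), 1×oxalato (-2 each), 1×iodo (-1 each); total -4. So V + (-4) = 2−, giving V = +2.
The complex ion is anionic, so vanadium takes the -ate form vanadate(II).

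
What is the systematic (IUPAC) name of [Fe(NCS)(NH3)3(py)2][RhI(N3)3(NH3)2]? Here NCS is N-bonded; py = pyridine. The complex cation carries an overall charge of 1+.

triammineisothiocyanatobis(pyridine)iron(II) diamminetriazidoiodorhodate(III)

Both ions are complex: the cation is named first with the plain metal name, the anion second with the -ate form; each ion's ligands are alphabetised independently.
The complex cation is given as 1+; its ligand charges sum to -1, so Fe = +2.
A 1:1 salt means the anion carries the equal and opposite charge, 1−.
Anion: ligand charges sum to -4; for the ion to be 1−, Rh = +3.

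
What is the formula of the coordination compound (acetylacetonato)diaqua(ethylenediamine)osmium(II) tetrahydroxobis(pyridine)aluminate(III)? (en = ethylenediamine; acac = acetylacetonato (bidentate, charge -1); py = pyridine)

[Os(acac)(en)(H2O)2][Al(OH)4(py)2]

Cation [Os…]: ligand charges -1, Os(II) ⇒ ion charge 1+.
Anion [Al…]: ligand charges -4, Al(III) ⇒ ion charge 1−.
One 1+ cation balances one 1− anion.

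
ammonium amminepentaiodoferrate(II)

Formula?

(NH4)3[FeI5(NH3)]

Ligands: 1 ammine (NH3, neutral), 5 iodo (I, -1). Ligand charge sum = -5.
With Fe in oxidation state +2, the complex ion is [Fe...]^3−.
Charge balance with ammonium (+1) requires 1 complex ion per 3 ammonium.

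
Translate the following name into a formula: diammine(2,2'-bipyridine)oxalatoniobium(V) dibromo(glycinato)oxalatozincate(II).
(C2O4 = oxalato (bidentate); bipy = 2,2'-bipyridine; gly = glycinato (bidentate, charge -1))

Cation [Nb…]: ligand charges -2, Nb(V) ⇒ ion charge 3+.
Anion [Zn…]: ligand charges -5, Zn(II) ⇒ ion charge 3−.
One 3+ cation balances one 3− anion.

[Nb(bipy)(C2O4)(NH3)2][ZnBr2(C2O4)(gly)]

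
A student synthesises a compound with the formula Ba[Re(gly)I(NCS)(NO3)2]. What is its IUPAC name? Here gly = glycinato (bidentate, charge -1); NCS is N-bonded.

The 1 barium counter-ion carries a total charge of +2, so each complex ion is 2−.
Ligand charges: 1×glycinato (-1 each), 1×iodo (-1 each), 2×nitrato (-1 each), 1×isothiocyanato (-1 each); total -5. So Re + (-5) = 2−, giving Re = +3.
Ligands are named alphabetically: glycinato before iodo before isothiocyanato before nitrato.
The complex ion is anionic, so rhenium takes the -ate form rhenate(III).

barium (glycinato)iodoisothiocyanatodinitratorhenate(III)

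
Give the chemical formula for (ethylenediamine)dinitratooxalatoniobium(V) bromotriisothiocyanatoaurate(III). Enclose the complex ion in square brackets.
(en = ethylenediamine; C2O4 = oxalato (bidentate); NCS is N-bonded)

Cation [Nb…]: ligand charges -4, Nb(V) ⇒ ion charge 1+.
Anion [Au…]: ligand charges -4, Au(III) ⇒ ion charge 1−.

[Nb(C2O4)(en)(NO3)2][AuBr(NCS)3]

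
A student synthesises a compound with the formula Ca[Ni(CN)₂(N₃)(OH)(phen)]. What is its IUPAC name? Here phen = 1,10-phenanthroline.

calcium azidodicyanohydroxo(1,10-phenanthroline)nickelate(II)

The 1 calcium counter-ion carries a total charge of +2, so each complex ion is 2−.
Ligand charges: 2×cyano (-1 each), 1×hydroxo (-1 each), 1×1,10-phenanthroline (neutral), 1×azido (-1 each); total -4. So Ni + (-4) = 2−, giving Ni = +2.
The complex ion is anionic, so nickel takes the -ate form nickelate(II).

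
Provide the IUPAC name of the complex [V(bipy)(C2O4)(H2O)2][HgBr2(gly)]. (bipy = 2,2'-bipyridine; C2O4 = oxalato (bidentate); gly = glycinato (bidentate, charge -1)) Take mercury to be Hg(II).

Hg is given as +2; the anion's ligand charges sum to -3, so the complex anion is 1−.
A 1:1 salt means the cation carries the equal and opposite charge, 1+.
Cation: ligand charges sum to -2; for the ion to be 1+, V = +3.

diaqua(2,2'-bipyridine)oxalatovanadium(III) dibromo(glycinato)mercurate(II)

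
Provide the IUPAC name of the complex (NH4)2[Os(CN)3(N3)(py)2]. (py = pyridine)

The 2 ammonium counter-ions carry a total charge of +2, so each complex ion is 2−.
Ligand charges: 2×pyridine (neutral), 3×cyano (-1 each), 1×azido (-1 each); total -4. So Os + (-4) = 2−, giving Os = +2.
Ligands are named alphabetically: azido before cyano before pyridine.
The complex ion is anionic, so osmium takes the -ate form osmate(II).

ammonium azidotricyanobis(pyridine)osmate(II)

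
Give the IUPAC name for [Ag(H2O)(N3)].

aquaazidosilver(I)

There is no counter-ion, so the complex is neutral overall.
Ligand charges: 1×aqua (neutral), 1×azido (-1 each); total -1. So Ag + (-1) = 0, giving Ag = +1.
Ligands are named alphabetically: aqua before azido.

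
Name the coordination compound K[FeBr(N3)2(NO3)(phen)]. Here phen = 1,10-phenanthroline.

potassium diazidobromonitrato(1,10-phenanthroline)ferrate(III)

The 1 potassium counter-ion carries a total charge of +1, so each complex ion is 1−.
Ligand charges: 1×1,10-phenanthroline (neutral), 1×nitrato (-1 each), 1×bromo (-1 each), 2×azido (-1 each); total -4. So Fe + (-4) = 1−, giving Fe = +3.
The complex ion is anionic, so iron takes the -ate form ferrate(III).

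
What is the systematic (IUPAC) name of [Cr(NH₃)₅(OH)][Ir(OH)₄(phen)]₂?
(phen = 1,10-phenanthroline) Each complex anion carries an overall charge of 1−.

pentaamminehydroxochromium(III) tetrahydroxo(1,10-phenanthroline)iridate(III)

Both ions are complex: the cation is named first with the plain metal name, the anion second with the -ate form; each ion's ligands are alphabetised independently.
The complex anion is given as 1−; its ligand charges sum to -4, so Ir = +3.
With 2 anions per cation, the cation must be 2×1 = 2+.
Cation: ligand charges sum to -1; for the ion to be 2+, Cr = +3.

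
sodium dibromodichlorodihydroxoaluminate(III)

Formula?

Ligands: 2 hydroxo (OH, -1), 2 chloro (Cl, -1), 2 bromo (Br, -1). Ligand charge sum = -6.
With Al in oxidation state +3, the complex ion is [Al...]^3−.
Charge balance with sodium (+1) requires 1 complex ion per 3 sodium.

Na3[AlBr2Cl2(OH)2]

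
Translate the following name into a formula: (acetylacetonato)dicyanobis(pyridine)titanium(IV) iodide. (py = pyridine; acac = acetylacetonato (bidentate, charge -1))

[Ti(acac)(CN)2(py)2]I

Ligands: 2 cyano (CN, -1), 2 pyridine (py, neutral), 1 acetylacetonato (acac, -1). Ligand charge sum = -3.
With Ti in oxidation state +4, the complex ion is [Ti...]^1+.
Charge balance with iodide (-1) requires 1 complex ion per 1 iodide.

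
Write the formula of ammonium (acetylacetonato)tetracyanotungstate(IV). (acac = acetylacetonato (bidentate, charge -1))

NH4[W(acac)(CN)4]

Ligands: 4 cyano (CN, -1), 1 acetylacetonato (acac, -1). Ligand charge sum = -5.
With W in oxidation state +4, the complex ion is [W...]^1−.
Charge balance with ammonium (+1) requires 1 complex ion per 1 ammonium.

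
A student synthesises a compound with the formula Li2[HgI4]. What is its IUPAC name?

lithium tetraiodomercurate(II)

The 2 lithium counter-ions carry a total charge of +2, so each complex ion is 2−.
Ligand charges: 4×iodo (-1 each); total -4. So Hg + (-4) = 2−, giving Hg = +2.
The complex ion is anionic, so mercury takes the -ate form mercurate(II).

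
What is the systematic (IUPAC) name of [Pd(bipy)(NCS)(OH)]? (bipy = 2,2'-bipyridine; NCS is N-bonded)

There is no counter-ion, so the complex is neutral overall.
Ligand charges: 1×hydroxo (-1 each), 1×2,2'-bipyridine (neutral), 1×isothiocyanato (-1 each); total -2. So Pd + (-2) = 0, giving Pd = +2.
Ligands are named alphabetically: bipyridine before hydroxo before isothiocyanato.

(2,2'-bipyridine)hydroxoisothiocyanatopalladium(II)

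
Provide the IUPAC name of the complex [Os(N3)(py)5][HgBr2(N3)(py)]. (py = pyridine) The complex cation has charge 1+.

The complex cation is given as 1+; its ligand charges sum to -1, so Os = +2.
A 1:1 salt means the anion carries the equal and opposite charge, 1−.
Anion: ligand charges sum to -3; for the ion to be 1−, Hg = +2.

azidopentakis(pyridine)osmium(II) azidodibromo(pyridine)mercurate(II)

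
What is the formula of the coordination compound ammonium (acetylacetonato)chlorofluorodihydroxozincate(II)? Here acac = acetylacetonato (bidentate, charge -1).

(NH4)3[Zn(acac)ClF(OH)2]

Ligands: 2 hydroxo (OH, -1), 1 acetylacetonato (acac, -1), 1 chloro (Cl, -1), 1 fluoro (F, -1). Ligand charge sum = -5.
With Zn in oxidation state +2, the complex ion is [Zn...]^3−.
Charge balance with ammonium (+1) requires 1 complex ion per 3 ammonium.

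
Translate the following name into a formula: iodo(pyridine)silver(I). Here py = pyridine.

Ligands: 1 pyridine (py, neutral), 1 iodo (I, -1). Ligand charge sum = -1.
With Ag in oxidation state +1, the complex ion is [Ag...].

[AgI(py)]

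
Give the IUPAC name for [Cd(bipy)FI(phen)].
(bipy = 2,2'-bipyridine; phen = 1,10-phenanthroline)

(2,2'-bipyridine)fluoroiodo(1,10-phenanthroline)cadmium(II)

There is no counter-ion, so the complex is neutral overall.
Ligand charges: 1×2,2'-bipyridine (neutral), 1×1,10-phenanthroline (neutral), 1×iodo (-1 each), 1×fluoro (-1 each); total -2. So Cd + (-2) = 0, giving Cd = +2.
Ligands are named alphabetically: bipyridine before fluoro before iodo before phenanthroline.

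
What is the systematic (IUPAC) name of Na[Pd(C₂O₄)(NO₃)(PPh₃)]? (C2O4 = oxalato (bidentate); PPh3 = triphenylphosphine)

The 1 sodium counter-ion carries a total charge of +1, so each complex ion is 1−.
Ligand charges: 1×oxalato (-2 each), 1×nitrato (-1 each), 1×triphenylphosphine (neutral); total -3. So Pd + (-3) = 1−, giving Pd = +2.
The complex ion is anionic, so palladium takes the -ate form palladate(II).

sodium nitratooxalato(triphenylphosphine)palladate(II)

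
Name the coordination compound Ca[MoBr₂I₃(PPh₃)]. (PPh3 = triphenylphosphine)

calcium dibromotriiodo(triphenylphosphine)molybdate(III)

The 1 calcium counter-ion carries a total charge of +2, so each complex ion is 2−.
Ligand charges: 2×bromo (-1 each), 1×triphenylphosphine (neutral), 3×iodo (-1 each); total -5. So Mo + (-5) = 2−, giving Mo = +3.
Ligands are named alphabetically: bromo before iodo before triphenylphosphine.
The complex ion is anionic, so molybdenum takes the -ate form molybdate(III).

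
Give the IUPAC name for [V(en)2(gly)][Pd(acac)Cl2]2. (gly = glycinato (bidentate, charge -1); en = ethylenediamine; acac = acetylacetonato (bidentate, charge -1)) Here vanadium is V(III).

Both ions are complex: the cation is named first with the plain metal name, the anion second with the -ate form; each ion's ligands are alphabetised independently.
V is given as +3; the cation's ligand charges sum to -1, so the complex cation is 2+.
With 2 anions per cation, each anion must be 2/2 = 1−.
Anion: ligand charges sum to -3; for the ion to be 1−, Pd = +2.

bis(ethylenediamine)(glycinato)vanadium(III) (acetylacetonato)dichloropalladate(II)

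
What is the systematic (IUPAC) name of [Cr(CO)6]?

There is no counter-ion, so the complex is neutral overall.
Ligand charges: 6×carbonyl (neutral); total 0. So Cr + (0) = 0, giving Cr = 0.

hexacarbonylchromium(0)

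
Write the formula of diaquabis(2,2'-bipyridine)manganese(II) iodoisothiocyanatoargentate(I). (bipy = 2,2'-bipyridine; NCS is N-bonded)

[Mn(bipy)2(H2O)2][AgI(NCS)]2

Cation [Mn…]: ligand charges 0, Mn(II) ⇒ ion charge 2+.
Anion [Ag…]: ligand charges -2, Ag(I) ⇒ ion charge 1−.
One 2+ cation requires 2 of the 1− anion.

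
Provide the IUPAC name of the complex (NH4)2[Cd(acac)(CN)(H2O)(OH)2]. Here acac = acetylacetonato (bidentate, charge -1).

The 2 ammonium counter-ions carry a total charge of +2, so each complex ion is 2−.
Ligand charges: 2×hydroxo (-1 each), 1×acetylacetonato (-1 each), 1×cyano (-1 each), 1×aqua (neutral); total -4. So Cd + (-4) = 2−, giving Cd = +2.
Ligands are named alphabetically: acetylacetonato before aqua before cyano before hydroxo.
The complex ion is anionic, so cadmium takes the -ate form cadmate(II).

ammonium (acetylacetonato)aquacyanodihydroxocadmate(II)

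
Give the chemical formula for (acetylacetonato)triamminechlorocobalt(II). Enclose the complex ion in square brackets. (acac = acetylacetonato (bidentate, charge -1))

[Co(acac)Cl(NH3)3]

Ligands: 1 chloro (Cl, -1), 3 ammine (NH3, neutral), 1 acetylacetonato (acac, -1). Ligand charge sum = -2.
With Co in oxidation state +2, the complex ion is [Co...].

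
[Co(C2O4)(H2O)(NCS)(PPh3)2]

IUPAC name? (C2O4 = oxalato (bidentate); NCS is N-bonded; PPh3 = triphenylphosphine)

aquaisothiocyanatooxalatobis(triphenylphosphine)cobalt(III)

There is no counter-ion, so the complex is neutral overall.
Ligand charges: 1×oxalato (-2 each), 1×aqua (neutral), 1×isothiocyanato (-1 each), 2×triphenylphosphine (neutral); total -3. So Co + (-3) = 0, giving Co = +3.
Ligands are named alphabetically: aqua before isothiocyanato before oxalato before triphenylphosphine.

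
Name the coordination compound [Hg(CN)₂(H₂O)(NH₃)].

There is no counter-ion, so the complex is neutral overall.
Ligand charges: 1×ammine (neutral), 2×cyano (-1 each), 1×aqua (neutral); total -2. So Hg + (-2) = 0, giving Hg = +2.
Ligands are named alphabetically: ammine before aqua before cyano.

ammineaquadicyanomercury(II)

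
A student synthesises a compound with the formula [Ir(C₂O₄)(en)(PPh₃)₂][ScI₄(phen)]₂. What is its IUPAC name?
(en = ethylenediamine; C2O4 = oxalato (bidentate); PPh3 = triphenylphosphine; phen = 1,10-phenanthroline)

(ethylenediamine)oxalatobis(triphenylphosphine)iridium(IV) tetraiodo(1,10-phenanthroline)scandate(III)

Scandium is always +3 in its complexes; the anion's ligand charges sum to -4, so the complex anion is 1−.
With 2 anions per cation, the cation must be 2×1 = 2+.
Cation: ligand charges sum to -2; for the ion to be 2+, Ir = +4.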